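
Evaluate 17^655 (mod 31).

By repeated squaring mod 31: 17^1≡17, 17^2≡10, 17^4≡7, 17^8≡18, 17^16≡14, 17^32≡10, 17^64≡7, 17^128≡18, 17^256≡14, 17^512≡10.
655 = 1 + 2 + 4 + 8 + 128 + 512, so 17^655 ≡ 17·10·7·18·18·10 ≡ 6 (mod 31).

6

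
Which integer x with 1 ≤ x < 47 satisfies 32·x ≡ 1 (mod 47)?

25

47 = 1·32 + 15
32 = 2·15 + 2
15 = 7·2 + 1
2 = 2·1 + 0
Back-substituting gives 32·25 ≡ 1 (mod 47).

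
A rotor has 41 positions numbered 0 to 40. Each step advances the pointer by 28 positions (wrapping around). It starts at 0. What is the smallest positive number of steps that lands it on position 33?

29

28⁻¹ ≡ 22 (mod 41) because 28·22 = 616 = 15·41 + 1.
Multiplying both sides by 22: x ≡ 22·33 = 726 ≡ 29 (mod 41).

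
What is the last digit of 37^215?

3

The units digit of 37^n cycles with period 4: 7, 9, 3, 1, …
215 leaves remainder 3 on division by 4, so 37^215 ends in 3.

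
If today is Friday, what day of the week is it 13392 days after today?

Dividing 13392 by 7 gives quotient 1913 and remainder 1.
Friday + 1 day → Saturday.

Saturday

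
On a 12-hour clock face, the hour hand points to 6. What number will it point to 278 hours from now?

278 = 23·12 + 2, so 278 mod 12 = 2.
6 + 2 → 8 on a 12-hour dial.

8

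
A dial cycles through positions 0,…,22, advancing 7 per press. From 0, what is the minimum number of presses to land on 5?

4

The inverse of 7 mod 23 is 10 (since 7·10 = 70 ≡ 1).
Multiplying both sides by 10: x ≡ 10·5 = 50 ≡ 4 (mod 23).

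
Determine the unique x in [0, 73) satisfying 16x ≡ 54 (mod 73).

49

The inverse of 16 mod 73 is 32 (since 16·32 = 512 ≡ 1).
So x ≡ 32·54 = 1728 ≡ 49 (mod 73).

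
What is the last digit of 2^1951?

The units digit of 2^n cycles with period 4: 2, 4, 8, 6, …
1951 mod 4 = 3, so the last digit matches 2^3 = 8.

8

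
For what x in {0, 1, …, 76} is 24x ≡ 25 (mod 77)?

62

The inverse of 24 mod 77 is 61 (since 24·61 = 1464 ≡ 1).
So x ≡ 61·25 = 1525 ≡ 62 (mod 77).
Check: 24·62 = 1488 = 19·77 + 25.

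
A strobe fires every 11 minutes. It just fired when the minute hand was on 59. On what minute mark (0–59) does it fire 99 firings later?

8

99·11 = 1089.
Dividing 1089 by 60 gives quotient 18 and remainder 9.
(59 + 9) mod 60 = 8.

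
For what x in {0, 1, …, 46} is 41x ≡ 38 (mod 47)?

25

The inverse of 41 mod 47 is 39 (since 41·39 = 1599 ≡ 1).
So x ≡ 39·38 = 1482 ≡ 25 (mod 47).
Check: 41·25 = 1025 = 21·47 + 38.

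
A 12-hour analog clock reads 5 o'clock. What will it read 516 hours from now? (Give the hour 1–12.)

516 mod 12 = 0 (since 43·12 = 516).
5 + 0 → 5 on a 12-hour dial.

5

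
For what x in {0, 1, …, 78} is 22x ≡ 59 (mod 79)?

The inverse of 22 mod 79 is 18 (since 22·18 = 396 ≡ 1).
Multiplying both sides by 18: x ≡ 18·59 = 1062 ≡ 35 (mod 79).

35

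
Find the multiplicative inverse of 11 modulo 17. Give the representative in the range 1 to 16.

14

11·14 = 154 = 9·17 + 1, so 11⁻¹ ≡ 14 (mod 17).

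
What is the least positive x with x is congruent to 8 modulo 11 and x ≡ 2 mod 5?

x ≡ 2 (mod 5) gives x ∈ {2, 7, 12, 17, 22, 27, 32, 37, …}.
The first of these with x mod 11 = 8 is 52.

52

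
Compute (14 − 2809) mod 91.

26

2809 mod 91 = 79 (since 30·91 = 2730).
(14 − 79) mod 91 = 26.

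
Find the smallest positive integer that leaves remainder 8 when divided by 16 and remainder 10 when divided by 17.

248

x ≡ 8 (mod 16) gives x ∈ {8, 24, 40, 56, 72, 88, 104, 120, …}.
The first of these with x mod 17 = 10 is 248.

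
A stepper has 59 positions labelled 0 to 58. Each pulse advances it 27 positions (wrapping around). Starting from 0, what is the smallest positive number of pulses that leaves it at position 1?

35

59 = 2·27 + 5
27 = 5·5 + 2
5 = 2·2 + 1
2 = 2·1 + 0
Back-substituting gives 27·35 ≡ 1 (mod 59).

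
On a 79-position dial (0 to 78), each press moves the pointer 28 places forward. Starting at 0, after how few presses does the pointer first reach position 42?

41

28⁻¹ ≡ 48 (mod 79) because 28·48 = 1344 = 17·79 + 1.
Multiplying both sides by 48: x ≡ 48·42 = 2016 ≡ 41 (mod 79).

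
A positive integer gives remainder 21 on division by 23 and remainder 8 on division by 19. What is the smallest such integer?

x ≡ 8 (mod 19) gives x ∈ {8, 27, 46, 65, 84, 103, 122, 141, …}.
The first of these with x mod 23 = 21 is 274.

274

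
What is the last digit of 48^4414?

Last digits of 8^n: 8, 4, 2, 6 (period 4).
4414 mod 4 = 2, so the last digit matches 8^2 = 4.

4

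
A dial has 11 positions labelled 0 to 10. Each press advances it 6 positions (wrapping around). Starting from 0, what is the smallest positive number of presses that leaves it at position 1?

6·2 = 12 = 1·11 + 1, so 6⁻¹ ≡ 2 (mod 11).

2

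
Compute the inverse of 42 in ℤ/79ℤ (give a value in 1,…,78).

42·32 = 1344 = 17·79 + 1, so 42⁻¹ ≡ 32 (mod 79).

32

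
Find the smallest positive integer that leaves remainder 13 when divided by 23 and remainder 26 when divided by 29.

Since 29·4 ≡ 1 (mod 23), take x = 26 + 29·((13−26)·4 mod 23) = 26 + 29·17 = 519.
Check: 519 mod 23 = 13, 519 mod 29 = 26.

519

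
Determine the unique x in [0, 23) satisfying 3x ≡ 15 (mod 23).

5

The inverse of 3 mod 23 is 8 (since 3·8 = 24 ≡ 1).
So x ≡ 8·15 = 120 ≡ 5 (mod 23).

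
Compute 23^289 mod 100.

63

Successive squares of 23 mod 100: 23^1≡23, 23^2≡29, 23^4≡41, 23^8≡81, 23^16≡61, 23^32≡21, 23^64≡41, 23^128≡81, 23^256≡61.
Since 289 = 1 + 32 + 256 in binary, 23^289 ≡ 23·21·61 ≡ 63 (mod 100).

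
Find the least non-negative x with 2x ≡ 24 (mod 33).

The inverse of 2 mod 33 is 17 (since 2·17 = 34 ≡ 1).
Multiplying both sides by 17: x ≡ 17·24 = 408 ≡ 12 (mod 33).

12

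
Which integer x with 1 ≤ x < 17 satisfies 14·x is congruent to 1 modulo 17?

11

17 = 1·14 + 3
14 = 4·3 + 2
3 = 1·2 + 1
2 = 2·1 + 0
Back-substituting gives 14·11 ≡ 1 (mod 17).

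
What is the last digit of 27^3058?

Last digits of 7^n: 7, 9, 3, 1 (period 4).
3058 mod 4 = 2, so the last digit matches 7^2 = 9.

9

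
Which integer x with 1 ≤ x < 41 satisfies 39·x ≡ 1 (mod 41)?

20

39·20 = 780 = 19·41 + 1, so 39⁻¹ ≡ 20 (mod 41).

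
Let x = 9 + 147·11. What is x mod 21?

9

147·11 = 1617.
1617 mod 21 = 0 (since 77·21 = 1617).
(9 + 0) mod 21 = 9.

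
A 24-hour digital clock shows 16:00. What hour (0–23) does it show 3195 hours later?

19

Dividing 3195 by 24 gives quotient 133 and remainder 3.
(16 + 3) mod 24 = 19.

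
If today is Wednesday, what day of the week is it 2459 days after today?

2459 mod 7 = 2 (since 351·7 = 2457).
Wednesday + 2 days → Friday.

Friday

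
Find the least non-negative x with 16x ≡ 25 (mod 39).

4

The inverse of 16 mod 39 is 22 (since 16·22 = 352 ≡ 1).
So x ≡ 22·25 = 550 ≡ 4 (mod 39).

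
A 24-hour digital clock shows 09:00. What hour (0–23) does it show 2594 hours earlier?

7

2594 = 108·24 + 2, so 2594 mod 24 = 2.
(9 − 2) mod 24 = 7.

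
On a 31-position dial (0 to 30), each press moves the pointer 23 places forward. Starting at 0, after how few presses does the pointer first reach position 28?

12

23⁻¹ ≡ 27 (mod 31) because 23·27 = 621 = 20·31 + 1.
So x ≡ 27·28 = 756 ≡ 12 (mod 31).
Check: 23·12 = 276 = 8·31 + 28.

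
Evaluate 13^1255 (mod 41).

14

By repeated squaring mod 41: 13^1≡13, 13^2≡5, 13^4≡25, 13^8≡10, 13^16≡18, 13^32≡37, 13^64≡16, 13^128≡10, 13^256≡18, 13^512≡37, 13^1024≡16.
Since 1255 = 1 + 2 + 4 + 32 + 64 + 128 + 1024 in binary, 13^1255 ≡ 13·5·25·37·16·10·16 ≡ 14 (mod 41).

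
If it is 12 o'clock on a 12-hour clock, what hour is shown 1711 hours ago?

5

1711 mod 12 = 7 (since 142·12 = 1704).
12 − 7 → 5 on a 12-hour dial.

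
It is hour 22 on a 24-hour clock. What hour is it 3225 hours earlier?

13

3225 mod 24 = 9 (since 134·24 = 3216).
(22 − 9) mod 24 = 13.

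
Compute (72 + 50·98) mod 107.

50·98 = 4900.
Dividing 4900 by 107 gives quotient 45 and remainder 85.
(72 + 85) mod 107 = 50.

50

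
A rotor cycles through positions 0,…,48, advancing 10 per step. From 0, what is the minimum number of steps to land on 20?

2

The inverse of 10 mod 49 is 5 (since 10·5 = 50 ≡ 1).
Multiplying both sides by 5: x ≡ 5·20 = 100 ≡ 2 (mod 49).
Check: 10·2 = 20 = 0·49 + 20.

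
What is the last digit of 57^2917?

Last digits of 7^n: 7, 9, 3, 1 (period 4).
2917 leaves remainder 1 on division by 4, so 57^2917 ends in 7.

7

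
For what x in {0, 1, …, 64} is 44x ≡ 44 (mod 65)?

1

44⁻¹ ≡ 34 (mod 65) because 44·34 = 1496 = 23·65 + 1.
So x ≡ 34·44 = 1496 ≡ 1 (mod 65).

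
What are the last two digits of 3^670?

Successive squares of 3 mod 100: 3^1≡3, 3^2≡9, 3^4≡81, 3^8≡61, 3^16≡21, 3^32≡41, 3^64≡81, 3^128≡61, 3^256≡21, 3^512≡41.
Since 670 = 2 + 4 + 8 + 16 + 128 + 512 in binary, 3^670 ≡ 9·81·61·21·61·41 ≡ 49 (mod 100).

49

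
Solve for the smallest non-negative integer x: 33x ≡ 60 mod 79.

The inverse of 33 mod 79 is 12 (since 33·12 = 396 ≡ 1).
So x ≡ 12·60 = 720 ≡ 9 (mod 79).

9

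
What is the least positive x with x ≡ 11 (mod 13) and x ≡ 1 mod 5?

11

x ≡ 1 (mod 5) gives x ∈ {1, 6, 11}.
The first of these with x mod 13 = 11 is 11.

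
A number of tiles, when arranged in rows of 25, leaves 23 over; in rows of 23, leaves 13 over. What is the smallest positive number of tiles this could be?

473

Since 23·12 ≡ 1 (mod 25), take x = 13 + 23·((23−13)·12 mod 25) = 13 + 23·20 = 473.
Check: 473 mod 25 = 23, 473 mod 23 = 13.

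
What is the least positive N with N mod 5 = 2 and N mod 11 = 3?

Since 11·1 ≡ 1 (mod 5), take x = 3 + 11·((2−3)·1 mod 5) = 3 + 11·4 = 47.
Check: 47 mod 5 = 2, 47 mod 11 = 3.

47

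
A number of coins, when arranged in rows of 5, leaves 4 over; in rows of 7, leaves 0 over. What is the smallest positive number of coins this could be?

x ≡ 4 (mod 5) gives x ∈ {4, 9, 14}.
The first of these with x mod 7 = 0 is 14.

14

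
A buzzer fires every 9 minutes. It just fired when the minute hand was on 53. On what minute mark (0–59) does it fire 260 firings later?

53

260·9 = 2340.
2340 − 39·60 = 0, so 2340 ≡ 0 (mod 60).
(53 + 0) mod 60 = 53.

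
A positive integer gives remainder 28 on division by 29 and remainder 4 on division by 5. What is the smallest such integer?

Since 5·6 ≡ 1 (mod 29), take x = 4 + 5·((28−4)·6 mod 29) = 4 + 5·28 = 144.
Check: 144 mod 29 = 28, 144 mod 5 = 4.

144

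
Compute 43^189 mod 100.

By repeated squaring mod 100: 43^1≡43, 43^2≡49, 43^4≡1, 43^8≡1, 43^16≡1, 43^32≡1, 43^64≡1, 43^128≡1.
189 = 1 + 4 + 8 + 16 + 32 + 128, so 43^189 ≡ 43·1·1·1·1·1 ≡ 43 (mod 100).

43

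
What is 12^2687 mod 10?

Last digits of 2^n: 2, 4, 8, 6 (period 4).
2687 mod 4 = 3, so the last digit matches 2^3 = 8.

8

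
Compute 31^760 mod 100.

1

Square-and-reduce mod 100: 31^1≡31, 31^2≡61, 31^4≡21, 31^8≡41, 31^16≡81, 31^32≡61, 31^64≡21, 31^128≡41, 31^256≡81, 31^512≡61.
Since 760 = 8 + 16 + 32 + 64 + 128 + 512 in binary, 31^760 ≡ 41·81·61·21·41·61 ≡ 1 (mod 100).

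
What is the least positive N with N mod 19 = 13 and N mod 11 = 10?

32

x ≡ 10 (mod 11) gives x ∈ {10, 21, 32}.
The first of these with x mod 19 = 13 is 32.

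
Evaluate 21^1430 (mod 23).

1

Square-and-reduce mod 23: 21^1≡21, 21^2≡4, 21^4≡16, 21^8≡3, 21^16≡9, 21^32≡12, 21^64≡6, 21^128≡13, 21^256≡8, 21^512≡18, 21^1024≡2.
Since 1430 = 2 + 4 + 16 + 128 + 256 + 1024 in binary, 21^1430 ≡ 4·16·9·13·8·2 ≡ 1 (mod 23).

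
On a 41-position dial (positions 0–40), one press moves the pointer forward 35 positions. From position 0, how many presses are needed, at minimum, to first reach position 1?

34

35·34 = 1190 = 29·41 + 1, so 35⁻¹ ≡ 34 (mod 41).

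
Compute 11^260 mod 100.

By repeated squaring mod 100: 11^1≡11, 11^2≡21, 11^4≡41, 11^8≡81, 11^16≡61, 11^32≡21, 11^64≡41, 11^128≡81, 11^256≡61.
Since 260 = 4 + 256 in binary, 11^260 ≡ 41·61 ≡ 1 (mod 100).

1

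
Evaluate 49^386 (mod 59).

By repeated squaring mod 59: 49^1≡49, 49^2≡41, 49^4≡29, 49^8≡15, 49^16≡48, 49^32≡3, 49^64≡9, 49^128≡22, 49^256≡12.
386 = 2 + 128 + 256, so 49^386 ≡ 41·22·12 ≡ 27 (mod 59).

27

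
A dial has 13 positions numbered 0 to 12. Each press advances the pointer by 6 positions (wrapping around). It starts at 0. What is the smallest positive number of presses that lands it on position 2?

9

The inverse of 6 mod 13 is 11 (since 6·11 = 66 ≡ 1).
So x ≡ 11·2 = 22 ≡ 9 (mod 13).
Check: 6·9 = 54 = 4·13 + 2.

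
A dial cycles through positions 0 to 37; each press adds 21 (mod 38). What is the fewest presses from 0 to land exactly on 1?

38 = 1·21 + 17
21 = 1·17 + 4
17 = 4·4 + 1
4 = 4·1 + 0
Back-substituting gives 21·29 ≡ 1 (mod 38).

29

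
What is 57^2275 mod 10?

3

Powers of 7 mod 10 repeat with period 4: 7, 9, 3, 1.
2275 mod 4 = 3, so the last digit matches 7^3 = 3.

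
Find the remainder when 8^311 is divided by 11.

Square-and-reduce mod 11: 8^1≡8, 8^2≡9, 8^4≡4, 8^8≡5, 8^16≡3, 8^32≡9, 8^64≡4, 8^128≡5, 8^256≡3.
311 = 1 + 2 + 4 + 16 + 32 + 256, so 8^311 ≡ 8·9·4·3·9·3 ≡ 8 (mod 11).

8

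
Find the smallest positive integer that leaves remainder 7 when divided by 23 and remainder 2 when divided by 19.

306

x ≡ 2 (mod 19) gives x ∈ {2, 21, 40, 59, 78, 97, 116, 135, …}.
The first of these with x mod 23 = 7 is 306.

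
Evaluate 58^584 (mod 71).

By repeated squaring mod 71: 58^1≡58, 58^2≡27, 58^4≡19, 58^8≡6, 58^16≡36, 58^32≡18, 58^64≡40, 58^128≡38, 58^256≡24, 58^512≡8.
Since 584 = 8 + 64 + 512 in binary, 58^584 ≡ 6·40·8 ≡ 3 (mod 71).

3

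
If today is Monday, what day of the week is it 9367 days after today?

9367 mod 7 = 1 (since 1338·7 = 9366).
Monday + 1 day → Tuesday.

Tuesday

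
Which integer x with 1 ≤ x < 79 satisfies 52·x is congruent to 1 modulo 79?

79 = 1·52 + 27
52 = 1·27 + 25
27 = 1·25 + 2
25 = 12·2 + 1
2 = 2·1 + 0
Back-substituting gives 52·38 ≡ 1 (mod 79).

38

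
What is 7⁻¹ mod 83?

12

83 = 11·7 + 6
7 = 1·6 + 1
6 = 6·1 + 0
Back-substituting gives 7·12 ≡ 1 (mod 83).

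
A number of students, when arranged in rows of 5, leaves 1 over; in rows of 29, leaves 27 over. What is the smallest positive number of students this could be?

56

Since 29·4 ≡ 1 (mod 5), take x = 27 + 29·((1−27)·4 mod 5) = 27 + 29·1 = 56.
Check: 56 mod 5 = 1, 56 mod 29 = 27.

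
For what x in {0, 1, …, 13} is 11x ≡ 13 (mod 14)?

The inverse of 11 mod 14 is 9 (since 11·9 = 99 ≡ 1).
So x ≡ 9·13 = 117 ≡ 5 (mod 14).

5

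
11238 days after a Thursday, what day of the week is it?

Sunday

Dividing 11238 by 7 gives quotient 1605 and remainder 3.
Thursday + 3 days → Sunday.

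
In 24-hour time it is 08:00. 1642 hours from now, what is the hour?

18

1642 = 68·24 + 10, so 1642 mod 24 = 10.
(8 + 10) mod 24 = 18.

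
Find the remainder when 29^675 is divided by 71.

Square-and-reduce mod 71: 29^1≡29, 29^2≡60, 29^4≡50, 29^8≡15, 29^16≡12, 29^32≡2, 29^64≡4, 29^128≡16, 29^256≡43, 29^512≡3.
675 = 1 + 2 + 32 + 128 + 512, so 29^675 ≡ 29·60·2·16·3 ≡ 48 (mod 71).

48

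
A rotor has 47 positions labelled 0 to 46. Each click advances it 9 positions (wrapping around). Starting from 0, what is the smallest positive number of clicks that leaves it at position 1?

21

47 = 5·9 + 2
9 = 4·2 + 1
2 = 2·1 + 0
Back-substituting gives 9·21 ≡ 1 (mod 47).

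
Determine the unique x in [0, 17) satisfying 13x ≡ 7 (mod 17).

11

13⁻¹ ≡ 4 (mod 17) because 13·4 = 52 = 3·17 + 1.
Multiplying both sides by 4: x ≡ 4·7 = 28 ≡ 11 (mod 17).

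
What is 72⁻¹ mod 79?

72·45 = 3240 = 41·79 + 1, so 72⁻¹ ≡ 45 (mod 79).

45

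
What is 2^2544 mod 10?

6

Last digits of 2^n: 2, 4, 8, 6 (period 4).
2544 mod 4 = 0, so the last digit matches 2^4 = 6.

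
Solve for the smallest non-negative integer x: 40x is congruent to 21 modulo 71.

52

40⁻¹ ≡ 16 (mod 71) because 40·16 = 640 = 9·71 + 1.
So x ≡ 16·21 = 336 ≡ 52 (mod 71).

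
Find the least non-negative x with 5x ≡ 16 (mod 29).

9

5⁻¹ ≡ 6 (mod 29) because 5·6 = 30 = 1·29 + 1.
Multiplying both sides by 6: x ≡ 6·16 = 96 ≡ 9 (mod 29).
Check: 5·9 = 45 = 1·29 + 16.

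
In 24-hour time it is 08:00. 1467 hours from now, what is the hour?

1467 = 61·24 + 3, so 1467 mod 24 = 3.
(8 + 3) mod 24 = 11.

11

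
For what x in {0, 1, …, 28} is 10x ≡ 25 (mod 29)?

10⁻¹ ≡ 3 (mod 29) because 10·3 = 30 = 1·29 + 1.
Multiplying both sides by 3: x ≡ 3·25 = 75 ≡ 17 (mod 29).

17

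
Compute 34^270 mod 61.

1

Successive squares of 34 mod 61: 34^1≡34, 34^2≡58, 34^4≡9, 34^8≡20, 34^16≡34, 34^32≡58, 34^64≡9, 34^128≡20, 34^256≡34.
270 = 2 + 4 + 8 + 256, so 34^270 ≡ 58·9·20·34 ≡ 1 (mod 61).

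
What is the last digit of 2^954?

Last digits of 2^n: 2, 4, 8, 6 (period 4).
954 mod 4 = 2, so the last digit matches 2^2 = 4.

4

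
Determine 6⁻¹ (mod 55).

46

6·46 = 276 = 5·55 + 1, so 6⁻¹ ≡ 46 (mod 55).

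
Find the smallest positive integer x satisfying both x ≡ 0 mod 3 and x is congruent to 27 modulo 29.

x ≡ 0 (mod 3) gives x ∈ {0, 3, 6, 9, 12, 15, 18, 21, …}.
The first of these with x mod 29 = 27 is 27.

27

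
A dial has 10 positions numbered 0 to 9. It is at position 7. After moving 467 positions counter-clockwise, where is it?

467 = 46·10 + 7, so 467 mod 10 = 7.
(7 − 7) mod 10 = 0.

0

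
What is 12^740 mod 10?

Last digits of 2^n: 2, 4, 8, 6 (period 4).
740 leaves remainder 0 on division by 4, so 12^740 ends in 6.

6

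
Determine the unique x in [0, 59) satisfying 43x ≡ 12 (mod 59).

14

The inverse of 43 mod 59 is 11 (since 43·11 = 473 ≡ 1).
Multiplying both sides by 11: x ≡ 11·12 = 132 ≡ 14 (mod 59).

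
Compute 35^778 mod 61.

Successive squares of 35 mod 61: 35^1≡35, 35^2≡5, 35^4≡25, 35^8≡15, 35^16≡42, 35^32≡56, 35^64≡25, 35^128≡15, 35^256≡42, 35^512≡56.
778 = 2 + 8 + 256 + 512, so 35^778 ≡ 5·15·42·56 ≡ 49 (mod 61).

49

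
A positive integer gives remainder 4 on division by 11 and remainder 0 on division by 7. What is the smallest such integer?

70

Since 7·8 ≡ 1 (mod 11), take x = 0 + 7·((4−0)·8 mod 11) = 0 + 7·10 = 70.
Check: 70 mod 11 = 4, 70 mod 7 = 0.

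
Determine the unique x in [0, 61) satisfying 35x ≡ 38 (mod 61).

35⁻¹ ≡ 7 (mod 61) because 35·7 = 245 = 4·61 + 1.
Multiplying both sides by 7: x ≡ 7·38 = 266 ≡ 22 (mod 61).

22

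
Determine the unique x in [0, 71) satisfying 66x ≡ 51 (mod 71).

66⁻¹ ≡ 14 (mod 71) because 66·14 = 924 = 13·71 + 1.
So x ≡ 14·51 = 714 ≡ 4 (mod 71).
Check: 66·4 = 264 = 3·71 + 51.

4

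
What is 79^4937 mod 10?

9

Powers of 9 mod 10 repeat with period 2: 9, 1.
4937 mod 2 = 1, so the last digit matches 9^1 = 9.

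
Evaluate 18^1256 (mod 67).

By repeated squaring mod 67: 18^1≡18, 18^2≡56, 18^4≡54, 18^8≡35, 18^16≡19, 18^32≡26, 18^64≡6, 18^128≡36, 18^256≡23, 18^512≡60, 18^1024≡49.
1256 = 8 + 32 + 64 + 128 + 1024, so 18^1256 ≡ 35·26·6·36·49 ≡ 56 (mod 67).

56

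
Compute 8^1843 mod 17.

Square-and-reduce mod 17: 8^1≡8, 8^2≡13, 8^4≡16, 8^8≡1, 8^16≡1, 8^32≡1, 8^64≡1, 8^128≡1, 8^256≡1, 8^512≡1, 8^1024≡1.
Since 1843 = 1 + 2 + 16 + 32 + 256 + 512 + 1024 in binary, 8^1843 ≡ 8·13·1·1·1·1·1 ≡ 2 (mod 17).

2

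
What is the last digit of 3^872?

1

Powers of 3 mod 10 repeat with period 4: 3, 9, 7, 1.
872 mod 4 = 0, so the last digit matches 3^4 = 1.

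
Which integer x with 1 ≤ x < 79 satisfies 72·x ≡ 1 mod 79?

72·45 = 3240 = 41·79 + 1, so 72⁻¹ ≡ 45 (mod 79).

45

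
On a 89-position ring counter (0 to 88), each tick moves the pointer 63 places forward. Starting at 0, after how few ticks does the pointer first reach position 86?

63⁻¹ ≡ 65 (mod 89) because 63·65 = 4095 = 46·89 + 1.
So x ≡ 65·86 = 5590 ≡ 72 (mod 89).

72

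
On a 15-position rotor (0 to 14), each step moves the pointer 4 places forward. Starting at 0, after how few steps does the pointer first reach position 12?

3

The inverse of 4 mod 15 is 4 (since 4·4 = 16 ≡ 1).
Multiplying both sides by 4: x ≡ 4·12 = 48 ≡ 3 (mod 15).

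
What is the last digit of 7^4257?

Last digits of 7^n: 7, 9, 3, 1 (period 4).
4257 mod 4 = 1, so the last digit matches 7^1 = 7.

7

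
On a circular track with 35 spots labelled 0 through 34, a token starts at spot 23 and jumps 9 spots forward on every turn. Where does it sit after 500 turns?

8

500·9 = 4500.
4500 = 128·35 + 20, so 4500 mod 35 = 20.
(23 + 20) mod 35 = 8.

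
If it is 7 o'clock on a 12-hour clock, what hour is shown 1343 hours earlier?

1343 − 111·12 = 11, so 1343 ≡ 11 (mod 12).
7 − 11 → 8 on a 12-hour dial.

8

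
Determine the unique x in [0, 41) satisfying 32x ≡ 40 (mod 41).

32⁻¹ ≡ 9 (mod 41) because 32·9 = 288 = 7·41 + 1.
Multiplying both sides by 9: x ≡ 9·40 = 360 ≡ 32 (mod 41).

32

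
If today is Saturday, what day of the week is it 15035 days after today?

Friday

15035 − 2147·7 = 6, so 15035 ≡ 6 (mod 7).
Saturday + 6 days → Friday.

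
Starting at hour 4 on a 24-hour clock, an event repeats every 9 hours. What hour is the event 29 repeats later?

1

29·9 = 261.
261 − 10·24 = 21, so 261 ≡ 21 (mod 24).
(4 + 21) mod 24 = 1.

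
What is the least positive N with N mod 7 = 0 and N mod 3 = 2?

x ≡ 2 (mod 3) gives x ∈ {2, 5, 8, 11, 14}.
The first of these with x mod 7 = 0 is 14.

14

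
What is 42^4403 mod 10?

8

Last digits of 2^n: 2, 4, 8, 6 (period 4).
4403 leaves remainder 3 on division by 4, so 42^4403 ends in 8.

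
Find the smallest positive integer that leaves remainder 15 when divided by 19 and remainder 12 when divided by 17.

148

Since 17·9 ≡ 1 (mod 19), take x = 12 + 17·((15−12)·9 mod 19) = 12 + 17·8 = 148.
Check: 148 mod 19 = 15, 148 mod 17 = 12.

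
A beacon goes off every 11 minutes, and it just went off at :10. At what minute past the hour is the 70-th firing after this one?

0

70·11 = 770.
770 − 12·60 = 50, so 770 ≡ 50 (mod 60).
(10 + 50) mod 60 = 0.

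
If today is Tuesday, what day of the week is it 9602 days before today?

Thursday

9602 − 1371·7 = 5, so 9602 ≡ 5 (mod 7).
Tuesday − 5 days → Thursday.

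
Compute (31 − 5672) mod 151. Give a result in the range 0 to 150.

Dividing 5672 by 151 gives quotient 37 and remainder 85.
(31 − 85) mod 151 = 97.

97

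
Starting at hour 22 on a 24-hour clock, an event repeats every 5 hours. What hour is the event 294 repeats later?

4

294·5 = 1470.
1470 = 61·24 + 6, so 1470 mod 24 = 6.
(22 + 6) mod 24 = 4.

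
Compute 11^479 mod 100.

Square-and-reduce mod 100: 11^1≡11, 11^2≡21, 11^4≡41, 11^8≡81, 11^16≡61, 11^32≡21, 11^64≡41, 11^128≡81, 11^256≡61.
Since 479 = 1 + 2 + 4 + 8 + 16 + 64 + 128 + 256 in binary, 11^479 ≡ 11·21·41·81·61·41·81·61 ≡ 91 (mod 100).

91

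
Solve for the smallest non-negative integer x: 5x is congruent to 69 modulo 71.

28

5⁻¹ ≡ 57 (mod 71) because 5·57 = 285 = 4·71 + 1.
So x ≡ 57·69 = 3933 ≡ 28 (mod 71).
Check: 5·28 = 140 = 1·71 + 69.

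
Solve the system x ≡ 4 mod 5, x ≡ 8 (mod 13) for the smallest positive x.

34

x ≡ 4 (mod 5) gives x ∈ {4, 9, 14, 19, 24, 29, 34}.
The first of these with x mod 13 = 8 is 34.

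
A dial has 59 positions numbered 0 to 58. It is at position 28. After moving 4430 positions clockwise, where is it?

33

4430 = 75·59 + 5, so 4430 mod 59 = 5.
(28 + 5) mod 59 = 33.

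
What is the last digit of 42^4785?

Powers of 2 mod 10 repeat with period 4: 2, 4, 8, 6.
4785 leaves remainder 1 on division by 4, so 42^4785 ends in 2.

2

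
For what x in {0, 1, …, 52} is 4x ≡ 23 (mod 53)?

The inverse of 4 mod 53 is 40 (since 4·40 = 160 ≡ 1).
So x ≡ 40·23 = 920 ≡ 19 (mod 53).
Check: 4·19 = 76 = 1·53 + 23.

19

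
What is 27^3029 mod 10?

7

The units digit of 27^n cycles with period 4: 7, 9, 3, 1, …
3029 mod 4 = 1, so the last digit matches 7^1 = 7.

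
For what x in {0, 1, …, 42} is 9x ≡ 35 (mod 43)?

9⁻¹ ≡ 24 (mod 43) because 9·24 = 216 = 5·43 + 1.
Multiplying both sides by 24: x ≡ 24·35 = 840 ≡ 23 (mod 43).

23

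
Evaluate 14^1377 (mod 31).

2

Square-and-reduce mod 31: 14^1≡14, 14^2≡10, 14^4≡7, 14^8≡18, 14^16≡14, 14^32≡10, 14^64≡7, 14^128≡18, 14^256≡14, 14^512≡10, 14^1024≡7.
1377 = 1 + 32 + 64 + 256 + 1024, so 14^1377 ≡ 14·10·7·14·7 ≡ 2 (mod 31).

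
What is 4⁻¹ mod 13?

4·10 = 40 = 3·13 + 1, so 4⁻¹ ≡ 10 (mod 13).

10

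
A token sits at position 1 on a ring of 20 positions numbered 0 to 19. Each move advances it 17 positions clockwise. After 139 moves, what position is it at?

4

139·17 = 2363.
Dividing 2363 by 20 gives quotient 118 and remainder 3.
(1 + 3) mod 20 = 4.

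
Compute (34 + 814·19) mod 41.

2

814·19 = 15466.
Dividing 15466 by 41 gives quotient 377 and remainder 9.
(34 + 9) mod 41 = 2.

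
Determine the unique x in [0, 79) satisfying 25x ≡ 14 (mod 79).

The inverse of 25 mod 79 is 19 (since 25·19 = 475 ≡ 1).
So x ≡ 19·14 = 266 ≡ 29 (mod 79).

29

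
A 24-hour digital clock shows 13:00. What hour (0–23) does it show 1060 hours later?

1060 = 44·24 + 4, so 1060 mod 24 = 4.
(13 + 4) mod 24 = 17.

17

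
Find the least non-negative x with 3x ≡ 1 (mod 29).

10

3⁻¹ ≡ 10 (mod 29) because 3·10 = 30 = 1·29 + 1.
So x ≡ 10·1 = 10 ≡ 10 (mod 29).
Check: 3·10 = 30 = 1·29 + 1.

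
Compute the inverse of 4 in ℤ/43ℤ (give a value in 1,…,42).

11

43 = 10·4 + 3
4 = 1·3 + 1
3 = 3·1 + 0
Back-substituting gives 4·11 ≡ 1 (mod 43).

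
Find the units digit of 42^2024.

Powers of 2 mod 10 repeat with period 4: 2, 4, 8, 6.
2024 mod 4 = 0, so the last digit matches 2^4 = 6.

6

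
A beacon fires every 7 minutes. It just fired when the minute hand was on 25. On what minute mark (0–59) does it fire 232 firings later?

29

232·7 = 1624.
1624 − 27·60 = 4, so 1624 ≡ 4 (mod 60).
(25 + 4) mod 60 = 29.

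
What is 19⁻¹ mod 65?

24

19·24 = 456 = 7·65 + 1, so 19⁻¹ ≡ 24 (mod 65).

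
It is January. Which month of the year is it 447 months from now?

447 − 37·12 = 3, so 447 ≡ 3 (mod 12).
January + 3 months → April.

April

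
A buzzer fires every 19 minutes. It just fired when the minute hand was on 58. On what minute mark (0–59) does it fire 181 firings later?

17

181·19 = 3439.
Dividing 3439 by 60 gives quotient 57 and remainder 19.
(58 + 19) mod 60 = 17.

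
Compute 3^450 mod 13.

Square-and-reduce mod 13: 3^1≡3, 3^2≡9, 3^4≡3, 3^8≡9, 3^16≡3, 3^32≡9, 3^64≡3, 3^128≡9, 3^256≡3.
450 = 2 + 64 + 128 + 256, so 3^450 ≡ 9·3·9·3 ≡ 1 (mod 13).

1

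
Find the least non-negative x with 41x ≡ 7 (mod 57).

53

The inverse of 41 mod 57 is 32 (since 41·32 = 1312 ≡ 1).
So x ≡ 32·7 = 224 ≡ 53 (mod 57).
Check: 41·53 = 2173 = 38·57 + 7.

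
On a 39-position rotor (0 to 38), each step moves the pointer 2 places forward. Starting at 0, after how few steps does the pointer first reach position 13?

26

2⁻¹ ≡ 20 (mod 39) because 2·20 = 40 = 1·39 + 1.
Multiplying both sides by 20: x ≡ 20·13 = 260 ≡ 26 (mod 39).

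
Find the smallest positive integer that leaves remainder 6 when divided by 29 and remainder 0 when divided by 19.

Since 19·26 ≡ 1 (mod 29), take x = 0 + 19·((6−0)·26 mod 29) = 0 + 19·11 = 209.
Check: 209 mod 29 = 6, 209 mod 19 = 0.

209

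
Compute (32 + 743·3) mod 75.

743·3 = 2229.
Dividing 2229 by 75 gives quotient 29 and remainder 54.
(32 + 54) mod 75 = 11.

11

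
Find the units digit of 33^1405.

3

Last digits of 3^n: 3, 9, 7, 1 (period 4).
1405 mod 4 = 1, so the last digit matches 3^1 = 3.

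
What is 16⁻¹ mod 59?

16·48 = 768 = 13·59 + 1, so 16⁻¹ ≡ 48 (mod 59).

48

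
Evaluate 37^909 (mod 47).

32

Successive squares of 37 mod 47: 37^1≡37, 37^2≡6, 37^4≡36, 37^8≡27, 37^16≡24, 37^32≡12, 37^64≡3, 37^128≡9, 37^256≡34, 37^512≡28.
Since 909 = 1 + 4 + 8 + 128 + 256 + 512 in binary, 37^909 ≡ 37·36·27·9·34·28 ≡ 32 (mod 47).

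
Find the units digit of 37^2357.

7

The units digit of 37^n cycles with period 4: 7, 9, 3, 1, …
2357 mod 4 = 1, so the last digit matches 7^1 = 7.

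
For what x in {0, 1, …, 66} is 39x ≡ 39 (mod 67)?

The inverse of 39 mod 67 is 55 (since 39·55 = 2145 ≡ 1).
Multiplying both sides by 55: x ≡ 55·39 = 2145 ≡ 1 (mod 67).
Check: 39·1 = 39 = 0·67 + 39.

1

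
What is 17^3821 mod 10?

7

Powers of 7 mod 10 repeat with period 4: 7, 9, 3, 1.
3821 mod 4 = 1, so the last digit matches 7^1 = 7.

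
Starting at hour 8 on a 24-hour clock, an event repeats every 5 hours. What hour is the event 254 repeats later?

254·5 = 1270.
1270 = 52·24 + 22, so 1270 mod 24 = 22.
(8 + 22) mod 24 = 6.

6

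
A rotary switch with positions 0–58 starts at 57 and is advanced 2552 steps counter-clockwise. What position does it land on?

42

2552 mod 59 = 15 (since 43·59 = 2537).
(57 − 15) mod 59 = 42.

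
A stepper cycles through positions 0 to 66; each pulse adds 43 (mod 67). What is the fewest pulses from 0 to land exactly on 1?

67 = 1·43 + 24
43 = 1·24 + 19
24 = 1·19 + 5
19 = 3·5 + 4
5 = 1·4 + 1
4 = 4·1 + 0
Back-substituting gives 43·53 ≡ 1 (mod 67).

53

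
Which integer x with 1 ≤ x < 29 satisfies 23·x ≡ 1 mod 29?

23·24 = 552 = 19·29 + 1, so 23⁻¹ ≡ 24 (mod 29).

24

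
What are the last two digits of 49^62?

01

By repeated squaring mod 100: 49^1≡49, 49^2≡1, 49^4≡1, 49^8≡1, 49^16≡1, 49^32≡1.
62 = 2 + 4 + 8 + 16 + 32, so 49^62 ≡ 1·1·1·1·1 ≡ 1 (mod 100).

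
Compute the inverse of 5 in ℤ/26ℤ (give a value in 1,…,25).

21

5·21 = 105 = 4·26 + 1, so 5⁻¹ ≡ 21 (mod 26).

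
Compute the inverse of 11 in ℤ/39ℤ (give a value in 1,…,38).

39 = 3·11 + 6
11 = 1·6 + 5
6 = 1·5 + 1
5 = 5·1 + 0
Back-substituting gives 11·32 ≡ 1 (mod 39).

32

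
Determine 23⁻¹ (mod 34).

3

34 = 1·23 + 11
23 = 2·11 + 1
11 = 11·1 + 0
Back-substituting gives 23·3 ≡ 1 (mod 34).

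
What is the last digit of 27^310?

9

Last digits of 7^n: 7, 9, 3, 1 (period 4).
310 leaves remainder 2 on division by 4, so 27^310 ends in 9.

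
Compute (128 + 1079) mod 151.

150

1079 mod 151 = 22 (since 7·151 = 1057).
(128 + 22) mod 151 = 150.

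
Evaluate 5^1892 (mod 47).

21

By repeated squaring mod 47: 5^1≡5, 5^2≡25, 5^4≡14, 5^8≡8, 5^16≡17, 5^32≡7, 5^64≡2, 5^128≡4, 5^256≡16, 5^512≡21, 5^1024≡18.
Since 1892 = 4 + 32 + 64 + 256 + 512 + 1024 in binary, 5^1892 ≡ 14·7·2·16·21·18 ≡ 21 (mod 47).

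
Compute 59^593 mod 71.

35

Square-and-reduce mod 71: 59^1≡59, 59^2≡2, 59^4≡4, 59^8≡16, 59^16≡43, 59^32≡3, 59^64≡9, 59^128≡10, 59^256≡29, 59^512≡60.
593 = 1 + 16 + 64 + 512, so 59^593 ≡ 59·43·9·60 ≡ 35 (mod 71).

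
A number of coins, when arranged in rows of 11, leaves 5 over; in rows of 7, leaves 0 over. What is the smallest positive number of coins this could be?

Since 7·8 ≡ 1 (mod 11), take x = 0 + 7·((5−0)·8 mod 11) = 0 + 7·7 = 49.
Check: 49 mod 11 = 5, 49 mod 7 = 0.

49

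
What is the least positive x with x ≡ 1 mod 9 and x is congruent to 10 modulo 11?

Since 11·5 ≡ 1 (mod 9), take x = 10 + 11·((1−10)·5 mod 9) = 10 + 11·0 = 10.
Check: 10 mod 9 = 1, 10 mod 11 = 10.

10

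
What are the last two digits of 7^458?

49

Successive squares of 7 mod 100: 7^1≡7, 7^2≡49, 7^4≡1, 7^8≡1, 7^16≡1, 7^32≡1, 7^64≡1, 7^128≡1, 7^256≡1.
458 = 2 + 8 + 64 + 128 + 256, so 7^458 ≡ 49·1·1·1·1 ≡ 49 (mod 100).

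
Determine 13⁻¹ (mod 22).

22 = 1·13 + 9
13 = 1·9 + 4
9 = 2·4 + 1
4 = 4·1 + 0
Back-substituting gives 13·17 ≡ 1 (mod 22).

17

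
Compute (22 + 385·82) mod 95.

52

385·82 = 31570.
31570 mod 95 = 30 (since 332·95 = 31540).
(22 + 30) mod 95 = 52.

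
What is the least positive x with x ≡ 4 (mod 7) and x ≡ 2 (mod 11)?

x ≡ 4 (mod 7) gives x ∈ {4, 11, 18, 25, 32, 39, 46}.
The first of these with x mod 11 = 2 is 46.

46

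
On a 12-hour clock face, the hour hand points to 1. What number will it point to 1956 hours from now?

Dividing 1956 by 12 gives quotient 163 and remainder 0.
1 + 0 → 1 on a 12-hour dial.

1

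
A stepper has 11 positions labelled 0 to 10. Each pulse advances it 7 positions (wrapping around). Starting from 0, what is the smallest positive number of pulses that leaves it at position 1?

8

11 = 1·7 + 4
7 = 1·4 + 3
4 = 1·3 + 1
3 = 3·1 + 0
Back-substituting gives 7·8 ≡ 1 (mod 11).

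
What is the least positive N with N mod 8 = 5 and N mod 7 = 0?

x ≡ 0 (mod 7) gives x ∈ {0, 7, 14, 21}.
The first of these with x mod 8 = 5 is 21.

21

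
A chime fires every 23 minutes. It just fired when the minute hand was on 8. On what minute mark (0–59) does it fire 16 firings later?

16

16·23 = 368.
368 mod 60 = 8 (since 6·60 = 360).
(8 + 8) mod 60 = 16.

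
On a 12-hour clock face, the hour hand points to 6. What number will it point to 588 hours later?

6

588 − 49·12 = 0, so 588 ≡ 0 (mod 12).
6 + 0 → 6 on a 12-hour dial.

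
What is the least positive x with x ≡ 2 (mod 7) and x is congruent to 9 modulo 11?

9

Since 11·2 ≡ 1 (mod 7), take x = 9 + 11·((2−9)·2 mod 7) = 9 + 11·0 = 9.
Check: 9 mod 7 = 2, 9 mod 11 = 9.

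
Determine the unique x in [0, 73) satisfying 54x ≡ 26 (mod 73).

54⁻¹ ≡ 23 (mod 73) because 54·23 = 1242 = 17·73 + 1.
Multiplying both sides by 23: x ≡ 23·26 = 598 ≡ 14 (mod 73).

14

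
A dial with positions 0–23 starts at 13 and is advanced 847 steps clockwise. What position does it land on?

Dividing 847 by 24 gives quotient 35 and remainder 7.
(13 + 7) mod 24 = 20.

20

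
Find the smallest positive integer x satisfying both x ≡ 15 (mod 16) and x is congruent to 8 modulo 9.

143

x ≡ 8 (mod 9) gives x ∈ {8, 17, 26, 35, 44, 53, 62, 71, …}.
The first of these with x mod 16 = 15 is 143.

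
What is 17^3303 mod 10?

3

Last digits of 7^n: 7, 9, 3, 1 (period 4).
3303 mod 4 = 3, so the last digit matches 7^3 = 3.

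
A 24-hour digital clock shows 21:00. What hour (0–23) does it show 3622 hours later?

3622 mod 24 = 22 (since 150·24 = 3600).
(21 + 22) mod 24 = 19.

19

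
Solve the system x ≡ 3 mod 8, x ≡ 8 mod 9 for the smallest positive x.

35

Since 9·1 ≡ 1 (mod 8), take x = 8 + 9·((3−8)·1 mod 8) = 8 + 9·3 = 35.
Check: 35 mod 8 = 3, 35 mod 9 = 8.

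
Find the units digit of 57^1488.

Powers of 7 mod 10 repeat with period 4: 7, 9, 3, 1.
1488 leaves remainder 0 on division by 4, so 57^1488 ends in 1.

1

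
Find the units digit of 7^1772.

Powers of 7 mod 10 repeat with period 4: 7, 9, 3, 1.
1772 leaves remainder 0 on division by 4, so 7^1772 ends in 1.

1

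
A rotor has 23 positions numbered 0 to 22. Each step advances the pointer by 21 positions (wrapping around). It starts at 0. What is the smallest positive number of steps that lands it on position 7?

The inverse of 21 mod 23 is 11 (since 21·11 = 231 ≡ 1).
So x ≡ 11·7 = 77 ≡ 8 (mod 23).

8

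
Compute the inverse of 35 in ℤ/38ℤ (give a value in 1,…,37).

38 = 1·35 + 3
35 = 11·3 + 2
3 = 1·2 + 1
2 = 2·1 + 0
Back-substituting gives 35·25 ≡ 1 (mod 38).

25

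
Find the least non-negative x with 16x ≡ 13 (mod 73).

51

The inverse of 16 mod 73 is 32 (since 16·32 = 512 ≡ 1).
So x ≡ 32·13 = 416 ≡ 51 (mod 73).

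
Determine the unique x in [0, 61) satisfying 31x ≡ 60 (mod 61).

59

31⁻¹ ≡ 2 (mod 61) because 31·2 = 62 = 1·61 + 1.
Multiplying both sides by 2: x ≡ 2·60 = 120 ≡ 59 (mod 61).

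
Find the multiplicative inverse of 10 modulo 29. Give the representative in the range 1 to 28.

10·3 = 30 = 1·29 + 1, so 10⁻¹ ≡ 3 (mod 29).

3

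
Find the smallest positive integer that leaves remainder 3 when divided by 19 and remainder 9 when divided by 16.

Since 16·6 ≡ 1 (mod 19), take x = 9 + 16·((3−9)·6 mod 19) = 9 + 16·2 = 41.
Check: 41 mod 19 = 3, 41 mod 16 = 9.

41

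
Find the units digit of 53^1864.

1

Powers of 3 mod 10 repeat with period 4: 3, 9, 7, 1.
1864 mod 4 = 0, so the last digit matches 3^4 = 1.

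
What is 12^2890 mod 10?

4

Last digits of 2^n: 2, 4, 8, 6 (period 4).
2890 mod 4 = 2, so the last digit matches 2^2 = 4.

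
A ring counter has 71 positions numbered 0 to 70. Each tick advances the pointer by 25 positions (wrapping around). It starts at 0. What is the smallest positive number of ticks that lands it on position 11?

26

25⁻¹ ≡ 54 (mod 71) because 25·54 = 1350 = 19·71 + 1.
So x ≡ 54·11 = 594 ≡ 26 (mod 71).
Check: 25·26 = 650 = 9·71 + 11.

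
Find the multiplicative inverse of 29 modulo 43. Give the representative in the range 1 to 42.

3

43 = 1·29 + 14
29 = 2·14 + 1
14 = 14·1 + 0
Back-substituting gives 29·3 ≡ 1 (mod 43).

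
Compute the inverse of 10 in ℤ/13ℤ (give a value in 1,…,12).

13 = 1·10 + 3
10 = 3·3 + 1
3 = 3·1 + 0
Back-substituting gives 10·4 ≡ 1 (mod 13).

4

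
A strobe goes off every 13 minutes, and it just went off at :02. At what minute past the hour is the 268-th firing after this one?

6

268·13 = 3484.
Dividing 3484 by 60 gives quotient 58 and remainder 4.
(2 + 4) mod 60 = 6.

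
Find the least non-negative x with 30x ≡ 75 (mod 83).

30⁻¹ ≡ 36 (mod 83) because 30·36 = 1080 = 13·83 + 1.
Multiplying both sides by 36: x ≡ 36·75 = 2700 ≡ 44 (mod 83).

44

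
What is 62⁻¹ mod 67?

40

62·40 = 2480 = 37·67 + 1, so 62⁻¹ ≡ 40 (mod 67).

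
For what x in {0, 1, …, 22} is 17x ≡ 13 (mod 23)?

The inverse of 17 mod 23 is 19 (since 17·19 = 323 ≡ 1).
Multiplying both sides by 19: x ≡ 19·13 = 247 ≡ 17 (mod 23).
Check: 17·17 = 289 = 12·23 + 13.

17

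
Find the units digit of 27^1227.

3

Last digits of 7^n: 7, 9, 3, 1 (period 4).
1227 mod 4 = 3, so the last digit matches 7^3 = 3.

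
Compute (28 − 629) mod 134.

Dividing 629 by 134 gives quotient 4 and remainder 93.
(28 − 93) mod 134 = 69.

69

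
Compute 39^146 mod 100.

By repeated squaring mod 100: 39^1≡39, 39^2≡21, 39^4≡41, 39^8≡81, 39^16≡61, 39^32≡21, 39^64≡41, 39^128≡81.
Since 146 = 2 + 16 + 128 in binary, 39^146 ≡ 21·61·81 ≡ 61 (mod 100).

61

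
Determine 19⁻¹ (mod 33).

7

19·7 = 133 = 4·33 + 1, so 19⁻¹ ≡ 7 (mod 33).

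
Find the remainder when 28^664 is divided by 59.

Successive squares of 28 mod 59: 28^1≡28, 28^2≡17, 28^4≡53, 28^8≡36, 28^16≡57, 28^32≡4, 28^64≡16, 28^128≡20, 28^256≡46, 28^512≡51.
Since 664 = 8 + 16 + 128 + 512 in binary, 28^664 ≡ 36·57·20·51 ≡ 15 (mod 59).

15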